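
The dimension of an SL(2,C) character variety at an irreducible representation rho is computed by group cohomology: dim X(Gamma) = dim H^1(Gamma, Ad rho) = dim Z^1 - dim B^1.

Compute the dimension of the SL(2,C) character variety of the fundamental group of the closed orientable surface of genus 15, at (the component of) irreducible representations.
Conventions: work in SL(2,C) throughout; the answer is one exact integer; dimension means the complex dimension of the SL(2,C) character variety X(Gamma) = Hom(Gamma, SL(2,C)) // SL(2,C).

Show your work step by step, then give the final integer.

The genus-15 surface group: 2g = 30 generators, one relator prod [a_i, b_i].
Unconstrained cocycle data is one sl_2 vector per generator (90 dimensions), cut by the relator condition d_2(z) = 0.
H^2 = coker(d_2) is dual to H^0 = 0 at irreducible rho (Poincare duality), so d_2 is onto: dim Z^1 = 87.
dim B^1 = 3 (coboundaries, injective at irreducible rho).
dim H^1 = 87 - 3 = 84 = dim X.

84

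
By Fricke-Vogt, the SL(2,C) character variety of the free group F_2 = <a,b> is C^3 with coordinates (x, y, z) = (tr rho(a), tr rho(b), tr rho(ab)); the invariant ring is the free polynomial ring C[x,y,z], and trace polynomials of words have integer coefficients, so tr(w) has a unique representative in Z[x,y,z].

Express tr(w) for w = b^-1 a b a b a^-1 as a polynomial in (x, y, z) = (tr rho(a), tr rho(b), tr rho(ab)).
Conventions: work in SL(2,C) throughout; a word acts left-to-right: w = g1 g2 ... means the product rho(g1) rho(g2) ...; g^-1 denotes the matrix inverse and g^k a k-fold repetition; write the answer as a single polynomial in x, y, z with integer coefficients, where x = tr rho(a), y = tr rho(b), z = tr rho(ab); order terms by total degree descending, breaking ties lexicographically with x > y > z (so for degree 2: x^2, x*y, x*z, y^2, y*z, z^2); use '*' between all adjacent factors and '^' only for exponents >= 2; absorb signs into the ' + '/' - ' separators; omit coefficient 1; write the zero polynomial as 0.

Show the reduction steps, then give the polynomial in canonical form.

trace(b a b) = trace(b)*trace(a b) - trace(a) = y*z - x
trace(a b a b) = trace(a b)*trace(a b) - trace(1)   [split at repeated a] = z^2 - 2
trace(a b a) = trace(a)*trace(b a) - trace(b) = x*z - y
trace(b a b a b) = trace(b)*trace(a b a b) - trace(a b a) = y*z^2 - x*z - y
trace(b a b a b a) = trace(a b a b)*trace(a b) - trace(b a)   [split at repeated a] = z^3 - 3*z
trace(a b a b a^-1 b) = trace(b a b a b)*trace(a) - trace(b a b a b a) = x*y*z^2 - x^2*z - z^3 - x*y + 3*z
trace(b^-1 a b a b a^-1) = trace(a b a b a^-1)*trace(b) - trace(a b a b a^-1 b) = -x*y*z^2 + x^2*z + y^2*z + z^3 - 3*z

-x*y*z^2 + x^2*z + y^2*z + z^3 - 3*z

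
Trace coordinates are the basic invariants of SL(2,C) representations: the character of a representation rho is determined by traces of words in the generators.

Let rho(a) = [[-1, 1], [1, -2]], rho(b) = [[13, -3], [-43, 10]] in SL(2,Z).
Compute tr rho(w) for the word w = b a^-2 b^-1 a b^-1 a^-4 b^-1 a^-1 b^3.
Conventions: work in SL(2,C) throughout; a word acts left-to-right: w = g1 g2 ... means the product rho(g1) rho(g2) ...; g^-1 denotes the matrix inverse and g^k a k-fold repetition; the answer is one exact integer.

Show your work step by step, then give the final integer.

717369118567

rho(b) = [[13, -3], [-43, 10]]
... * rho(a^-1) = [[-2, -1], [-1, -1]]  ->  [[-23, -10], [76, 33]]
... * rho(a^-1) = [[-2, -1], [-1, -1]]  ->  [[56, 33], [-185, -109]]
... * rho(b^-1) = [[10, 3], [43, 13]]  ->  [[1979, 597], [-6537, -1972]]
... * rho(a) = [[-1, 1], [1, -2]]  ->  [[-1382, 785], [4565, -2593]]
... * rho(b^-1) = [[10, 3], [43, 13]]  ->  [[19935, 6059], [-65849, -20014]]
... * rho(a^-1) = [[-2, -1], [-1, -1]]  ->  [[-45929, -25994], [151712, 85863]]
... * rho(a^-1) = [[-2, -1], [-1, -1]]  ->  [[117852, 71923], [-389287, -237575]]
... * rho(a^-1) = [[-2, -1], [-1, -1]]  ->  [[-307627, -189775], [1016149, 626862]]
... * rho(a^-1) = [[-2, -1], [-1, -1]]  ->  [[805029, 497402], [-2659160, -1643011]]
... * rho(b^-1) = [[10, 3], [43, 13]]  ->  [[29438576, 8881313], [-97241073, -29336623]]
... * rho(a^-1) = [[-2, -1], [-1, -1]]  ->  [[-67758465, -38319889], [223818769, 126577696]]
... * rho(b) = [[13, -3], [-43, 10]]  ->  [[766895182, -179923495], [-2533196931, 594320653]]
... * rho(b) = [[13, -3], [-43, 10]]  ->  [[17706347651, -4099920496], [-58487348182, 13542797323]]
... * rho(b) = [[13, -3], [-43, 10]]  ->  [[406479100791, -94118247913], [-1342675811255, 310890017776]]
tr = 406479100791 + 310890017776 = 717369118567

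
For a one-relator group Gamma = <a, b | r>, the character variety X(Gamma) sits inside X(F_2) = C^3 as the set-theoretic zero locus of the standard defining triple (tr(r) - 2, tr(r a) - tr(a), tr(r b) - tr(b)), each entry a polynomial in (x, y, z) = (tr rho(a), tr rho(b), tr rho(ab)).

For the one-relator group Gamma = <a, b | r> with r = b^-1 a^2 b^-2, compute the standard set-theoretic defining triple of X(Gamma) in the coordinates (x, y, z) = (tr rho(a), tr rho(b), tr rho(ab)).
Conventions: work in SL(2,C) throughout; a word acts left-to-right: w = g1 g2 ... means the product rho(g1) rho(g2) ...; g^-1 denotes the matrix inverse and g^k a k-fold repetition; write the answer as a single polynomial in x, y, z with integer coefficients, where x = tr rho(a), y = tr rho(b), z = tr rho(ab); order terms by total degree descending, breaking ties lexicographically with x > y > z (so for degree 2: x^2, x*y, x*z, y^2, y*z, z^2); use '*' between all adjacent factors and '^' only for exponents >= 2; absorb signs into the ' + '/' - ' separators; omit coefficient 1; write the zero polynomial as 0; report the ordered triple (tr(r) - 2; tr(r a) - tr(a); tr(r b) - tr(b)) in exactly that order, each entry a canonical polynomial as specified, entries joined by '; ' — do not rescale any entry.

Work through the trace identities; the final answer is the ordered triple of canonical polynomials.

x^2*y^3 - x*y^2*z - 2*x^2*y - y^3 + x*z + 3*y - 2; x^3*y^3 - 2*x^2*y^2*z - x^3*y - x*y^3 + x*y*z^2 + x^2*z + y^2*z + x*y - x - z; x^2*y^2 - x*y*z - x^2 - y^2 - y + 2

tr(a^2) = tr(a)*tr(a) - tr(1) = x^2 - 2
tr(a^2 b) = tr(a)*tr(b a) - tr(b) = x*z - y
tr(b^-1 a^2) = tr(a^2)*tr(b) - tr(a^2 b) = x^2*y - x*z - y
tr(b^-2 a^2) = tr(b^-1 a^2)*tr(b) - tr(b^-1 a^2 b) = x^2*y^2 - x*y*z - x^2 - y^2 + 2
tr(b^-1 a^2 b^-2) = tr(b^-2 a^2)*tr(b) - tr(b^-2 a^2 b) = x^2*y^3 - x*y^2*z - 2*x^2*y - y^3 + x*z + 3*y
tr(a^3) = tr(a)*tr(a^2) - tr(a) = x^3 - 3*x
tr(a^3 b) = tr(a)*tr(b a^2) - tr(b a) = x^2*z - x*y - z
tr(b^-1 a^3) = tr(a^3)*tr(b) - tr(a^3 b) = x^3*y - x^2*z - 2*x*y + z
tr(a^2 b^-2 a) = tr(b^-1 a^3)*tr(b) - tr(b^-1 a^3 b) = x^3*y^2 - x^2*y*z - x^3 - 2*x*y^2 + y*z + 3*x
tr(b a b a) = tr(a b)*tr(a b) - tr(1) = z^2 - 2
tr(b a b) = tr(b)*tr(a b) - tr(a) = y*z - x
tr(a b a^2 b) = tr(a)*tr(b a b a) - tr(b a b) = x*z^2 - y*z - x
tr(b^-1 a b a^2) = tr(a b a^2)*tr(b) - tr(a b a^2 b) = x^2*y*z - x*y^2 - x*z^2 + x
tr(a^2 b^-2 a b) = tr(b^-1 a b a^2)*tr(b) - tr(b^-1 a b a^2 b) = x^2*y^2*z - x*y^3 - x*y*z^2 - x^2*z + 2*x*y + z
tr(b^-1 a^2 b^-2 a) = tr(a^2 b^-2 a)*tr(b) - tr(a^2 b^-2 a b) = x^3*y^3 - 2*x^2*y^2*z - x^3*y - x*y^3 + x*y*z^2 + x^2*z + y^2*z + x*y - z
assemble the triple (tr(r) - 2; tr(r a) - x; tr(r b) - y)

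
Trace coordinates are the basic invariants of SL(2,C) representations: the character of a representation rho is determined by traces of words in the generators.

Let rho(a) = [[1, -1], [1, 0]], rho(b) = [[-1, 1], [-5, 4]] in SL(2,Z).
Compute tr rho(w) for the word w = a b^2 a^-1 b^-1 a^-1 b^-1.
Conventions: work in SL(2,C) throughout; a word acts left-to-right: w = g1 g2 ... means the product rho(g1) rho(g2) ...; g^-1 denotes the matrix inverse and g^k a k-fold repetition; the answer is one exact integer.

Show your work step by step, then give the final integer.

241

rho(a) = [[1, -1], [1, 0]]
... * rho(b) = [[-1, 1], [-5, 4]]  ->  [[4, -3], [-1, 1]]
... * rho(b) = [[-1, 1], [-5, 4]]  ->  [[11, -8], [-4, 3]]
... * rho(a^-1) = [[0, 1], [-1, 1]]  ->  [[8, 3], [-3, -1]]
... * rho(b^-1) = [[4, -1], [5, -1]]  ->  [[47, -11], [-17, 4]]
... * rho(a^-1) = [[0, 1], [-1, 1]]  ->  [[11, 36], [-4, -13]]
... * rho(b^-1) = [[4, -1], [5, -1]]  ->  [[224, -47], [-81, 17]]
tr = 224 + 17 = 241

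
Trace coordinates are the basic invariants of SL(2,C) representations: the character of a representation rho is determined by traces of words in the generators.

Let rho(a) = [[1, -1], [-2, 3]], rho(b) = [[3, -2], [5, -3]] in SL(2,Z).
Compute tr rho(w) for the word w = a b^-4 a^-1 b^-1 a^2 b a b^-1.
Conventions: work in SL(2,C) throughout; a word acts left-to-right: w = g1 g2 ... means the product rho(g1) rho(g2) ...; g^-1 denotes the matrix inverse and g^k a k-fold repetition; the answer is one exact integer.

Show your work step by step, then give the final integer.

rho(a) = [[1, -1], [-2, 3]]
... * rho(b^-1) = [[-3, 2], [-5, 3]]  ->  [[2, -1], [-9, 5]]
... * rho(b^-1) = [[-3, 2], [-5, 3]]  ->  [[-1, 1], [2, -3]]
... * rho(b^-1) = [[-3, 2], [-5, 3]]  ->  [[-2, 1], [9, -5]]
... * rho(b^-1) = [[-3, 2], [-5, 3]]  ->  [[1, -1], [-2, 3]]
... * rho(a^-1) = [[3, 1], [2, 1]]  ->  [[1, 0], [0, 1]]
... * rho(b^-1) = [[-3, 2], [-5, 3]]  ->  [[-3, 2], [-5, 3]]
... * rho(a) = [[1, -1], [-2, 3]]  ->  [[-7, 9], [-11, 14]]
... * rho(a) = [[1, -1], [-2, 3]]  ->  [[-25, 34], [-39, 53]]
... * rho(b) = [[3, -2], [5, -3]]  ->  [[95, -52], [148, -81]]
... * rho(a) = [[1, -1], [-2, 3]]  ->  [[199, -251], [310, -391]]
... * rho(b^-1) = [[-3, 2], [-5, 3]]  ->  [[658, -355], [1025, -553]]
tr = 658 + -553 = 105

105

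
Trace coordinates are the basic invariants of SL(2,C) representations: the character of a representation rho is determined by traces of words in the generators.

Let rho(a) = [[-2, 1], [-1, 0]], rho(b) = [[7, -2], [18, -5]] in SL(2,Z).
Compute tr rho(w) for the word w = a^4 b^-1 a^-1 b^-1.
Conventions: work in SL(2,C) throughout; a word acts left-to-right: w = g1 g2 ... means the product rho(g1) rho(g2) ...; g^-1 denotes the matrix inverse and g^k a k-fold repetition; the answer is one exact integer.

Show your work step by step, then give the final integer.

206

rho(a) = [[-2, 1], [-1, 0]]
... * rho(a) = [[-2, 1], [-1, 0]]  ->  [[3, -2], [2, -1]]
... * rho(a) = [[-2, 1], [-1, 0]]  ->  [[-4, 3], [-3, 2]]
... * rho(a) = [[-2, 1], [-1, 0]]  ->  [[5, -4], [4, -3]]
... * rho(b^-1) = [[-5, 2], [-18, 7]]  ->  [[47, -18], [34, -13]]
... * rho(a^-1) = [[0, -1], [1, -2]]  ->  [[-18, -11], [-13, -8]]
... * rho(b^-1) = [[-5, 2], [-18, 7]]  ->  [[288, -113], [209, -82]]
tr = 288 + -82 = 206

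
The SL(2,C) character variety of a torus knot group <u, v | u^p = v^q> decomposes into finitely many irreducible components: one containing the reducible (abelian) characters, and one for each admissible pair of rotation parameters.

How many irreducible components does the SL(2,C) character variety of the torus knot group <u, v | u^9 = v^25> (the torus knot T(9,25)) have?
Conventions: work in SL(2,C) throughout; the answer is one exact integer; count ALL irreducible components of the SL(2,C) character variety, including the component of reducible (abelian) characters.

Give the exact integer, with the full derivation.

97

In the torus knot group T(9,25), u^9 = v^25 is central, so an irreducible representation sends it to +I or -I (Schur).
This locks tr(u) to 2*cos(pi*alpha/9), alpha in 1..8, and tr(v) to 2*cos(pi*beta/25), beta in 1..24, on each component of irreducible characters.
The two central values (-1)^alpha I and (-1)^beta I must be the same matrix, so alpha and beta share a parity.
Counting: 4 odd alphas x 12 odd betas + 4 even alphas x 12 even betas = 48 + 48 = 96.
components with irreducible characters: 96; plus the single component of reducible (abelian) characters: total 97.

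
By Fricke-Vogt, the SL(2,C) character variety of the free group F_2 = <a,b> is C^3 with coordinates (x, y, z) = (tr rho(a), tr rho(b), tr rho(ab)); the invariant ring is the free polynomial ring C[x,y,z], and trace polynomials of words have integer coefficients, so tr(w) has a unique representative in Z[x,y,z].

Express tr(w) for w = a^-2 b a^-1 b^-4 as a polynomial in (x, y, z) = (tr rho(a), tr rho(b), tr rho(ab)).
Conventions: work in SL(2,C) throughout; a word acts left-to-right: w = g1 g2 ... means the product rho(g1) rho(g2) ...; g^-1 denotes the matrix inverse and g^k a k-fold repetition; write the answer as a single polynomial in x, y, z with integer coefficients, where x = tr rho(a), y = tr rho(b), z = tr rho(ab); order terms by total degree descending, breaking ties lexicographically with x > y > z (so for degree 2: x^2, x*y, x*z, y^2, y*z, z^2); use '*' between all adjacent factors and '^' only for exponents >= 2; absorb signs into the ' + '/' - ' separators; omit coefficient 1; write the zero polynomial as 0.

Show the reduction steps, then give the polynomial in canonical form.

x^2*y^4*z - x^3*y^3 - x*y^5 - x*y^3*z^2 - x^2*y^2*z + x^3*y + 5*x*y^3 + 2*x*y*z^2 - x^2*z - y^2*z - 4*x*y + z

trace(a^-1 b) = trace(b) trace(a) - trace(b a)   [inverse elimination on a] = x*y - z
trace(a^-1 b a^-1) = trace(a^-1 b) trace(a) - trace(a^-1 b a)   [inverse elimination on a] = x^2*y - x*z - y
use: trace(b^2) = trace(b) trace(b) - trace(1)   [square of b] = y^2 - 2
trace(b^2 a) = trace(b) trace(a b) - trace(a)   [square of b] = y*z - x
use: trace(b a^-1 b) = trace(b^2) trace(a) - trace(b^2 a)   [inverse elimination on a] = x*y^2 - y*z - x
trace(b a b a) = trace(a b) trace(a b) - trace(1)   [split at a repeated a] = z^2 - 2
use: trace(b a^-1 b a) = trace(b a b) trace(a) - trace(b a b a)   [inverse elimination on a] = x*y*z - x^2 - z^2 + 2
trace(a^-1 b a^-1 b) = trace(b a^-1 b) trace(a) - trace(b a^-1 b a)   [inverse elimination on a] = x^2*y^2 - 2*x*y*z + z^2 - 2
apply: trace(b a^-1 b^-1 a^-1) = trace(a^-1 b a^-1) trace(b) - trace(a^-1 b a^-1 b)   [inverse elimination on b] = x*y*z - y^2 - z^2 + 2
use: trace(a^-2 b a^-1 b^-1) = trace(b a^-1 b^-1 a^-1) trace(a) - trace(b a^-1 b^-1)   [inverse elimination on a] = x^2*y*z - x*y^2 - x*z^2 + x
apply: trace(a^-2 b a^-1) = trace(b a^-2) trace(a) - trace(b a^-1)   [inverse elimination on a] = x^3*y - x^2*z - 2*x*y + z
trace(b^-2 a^-2 b a^-1) = trace(a^-2 b a^-1 b^-1) trace(b) - trace(a^-2 b a^-1)   [inverse elimination on b] = x^2*y^2*z - x^3*y - x*y^3 - x*y*z^2 + x^2*z + 3*x*y - z
trace(b^-3 a^-2 b a^-1) = trace(b^-2 a^-2 b a^-1) trace(b) - trace(b^-2 a^-2 b a^-1 b)   [inverse elimination on b] = x^2*y^3*z - x^3*y^2 - x*y^4 - x*y^2*z^2 + 4*x*y^2 + x*z^2 - y*z - x
trace(a^-2 b a^-1 b^-4) = trace(b^-3 a^-2 b a^-1) trace(b) - trace(b^-3 a^-2 b a^-1 b)   [inverse elimination on b] = x^2*y^4*z - x^3*y^3 - x*y^5 - x*y^3*z^2 - x^2*y^2*z + x^3*y + 5*x*y^3 + 2*x*y*z^2 - x^2*z - y^2*z - 4*x*y + z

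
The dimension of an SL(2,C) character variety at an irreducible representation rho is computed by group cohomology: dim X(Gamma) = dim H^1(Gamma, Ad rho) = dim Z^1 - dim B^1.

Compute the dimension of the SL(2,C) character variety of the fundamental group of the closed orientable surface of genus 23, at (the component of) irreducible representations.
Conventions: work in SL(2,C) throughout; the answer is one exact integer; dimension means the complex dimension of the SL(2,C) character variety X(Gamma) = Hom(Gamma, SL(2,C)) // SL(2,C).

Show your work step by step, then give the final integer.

132

Gamma = pi_1(Sigma_23) = < a_1, b_1, ..., a_23, b_23 | prod [a_i, b_i] > has 2g = 46 generators and 1 relator.
A cocycle assigns one sl_2 vector per generator subject to the relator condition d_2(z) = 0: dim of the unconstrained space is 3*2g = 138.
d_2 is surjective at irreducible rho (its cokernel H^2 is dual to H^0 = 0), so dim Z^1 = 138 - 3 = 135.
As always at irreducible rho, dim B^1 = 3.
Hence dim X = 135 - 3 = 132.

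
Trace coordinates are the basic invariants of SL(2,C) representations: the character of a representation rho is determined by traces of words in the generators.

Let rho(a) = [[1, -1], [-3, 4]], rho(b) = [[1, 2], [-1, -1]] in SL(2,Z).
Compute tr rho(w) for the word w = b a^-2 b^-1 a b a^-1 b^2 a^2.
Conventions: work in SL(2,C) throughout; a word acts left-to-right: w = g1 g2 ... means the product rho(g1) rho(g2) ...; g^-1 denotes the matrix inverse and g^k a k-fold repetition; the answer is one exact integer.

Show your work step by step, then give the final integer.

rho(b) = [[1, 2], [-1, -1]]
... * rho(a^-1) = [[4, 1], [3, 1]]  ->  [[10, 3], [-7, -2]]
... * rho(a^-1) = [[4, 1], [3, 1]]  ->  [[49, 13], [-34, -9]]
... * rho(b^-1) = [[-1, -2], [1, 1]]  ->  [[-36, -85], [25, 59]]
... * rho(a) = [[1, -1], [-3, 4]]  ->  [[219, -304], [-152, 211]]
... * rho(b) = [[1, 2], [-1, -1]]  ->  [[523, 742], [-363, -515]]
... * rho(a^-1) = [[4, 1], [3, 1]]  ->  [[4318, 1265], [-2997, -878]]
... * rho(b) = [[1, 2], [-1, -1]]  ->  [[3053, 7371], [-2119, -5116]]
... * rho(b) = [[1, 2], [-1, -1]]  ->  [[-4318, -1265], [2997, 878]]
... * rho(a) = [[1, -1], [-3, 4]]  ->  [[-523, -742], [363, 515]]
... * rho(a) = [[1, -1], [-3, 4]]  ->  [[1703, -2445], [-1182, 1697]]
tr = 1703 + 1697 = 3400

3400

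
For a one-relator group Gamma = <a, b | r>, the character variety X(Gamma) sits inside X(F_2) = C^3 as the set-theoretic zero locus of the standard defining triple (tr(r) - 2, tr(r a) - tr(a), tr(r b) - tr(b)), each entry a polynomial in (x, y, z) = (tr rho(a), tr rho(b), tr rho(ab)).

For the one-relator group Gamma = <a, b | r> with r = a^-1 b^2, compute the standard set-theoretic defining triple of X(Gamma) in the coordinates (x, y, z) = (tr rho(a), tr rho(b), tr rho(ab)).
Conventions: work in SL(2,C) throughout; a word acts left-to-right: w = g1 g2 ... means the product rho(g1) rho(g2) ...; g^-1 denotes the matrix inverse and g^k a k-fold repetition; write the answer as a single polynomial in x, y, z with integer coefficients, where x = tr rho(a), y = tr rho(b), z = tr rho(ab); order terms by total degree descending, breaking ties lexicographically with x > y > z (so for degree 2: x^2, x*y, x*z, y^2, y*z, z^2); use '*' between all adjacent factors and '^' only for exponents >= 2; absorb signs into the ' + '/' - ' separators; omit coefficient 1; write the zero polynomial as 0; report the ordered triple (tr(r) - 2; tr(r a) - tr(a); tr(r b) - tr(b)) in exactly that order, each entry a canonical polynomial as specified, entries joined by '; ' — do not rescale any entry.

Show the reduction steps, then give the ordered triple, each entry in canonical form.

use: trace(b^2) = trace(b) * trace(b) - trace(1)   [square of b] = y^2 - 2
trace(b^2 a) = trace(b) * trace(a b) - trace(a)   [square of b] = y*z - x
trace(a^-1 b^2) = trace(b^2) * trace(a) - trace(b^2 a)   [inverse elimination on a] = x*y^2 - y*z - x
trace(b^3) = trace(b) * trace(b^2) - trace(b) = y^3 - 3*y
trace(b^3 a) = trace(b) * trace(b a b) - trace(b a) = y^2*z - x*y - z
trace(a^-1 b^3) = trace(b^3) * trace(a) - trace(b^3 a) = x*y^3 - y^2*z - 2*x*y + z
assemble the triple (trace(r) - 2; trace(r a) - x; trace(r b) - y)

x*y^2 - y*z - x - 2; y^2 - x - 2; x*y^3 - y^2*z - 2*x*y - y + z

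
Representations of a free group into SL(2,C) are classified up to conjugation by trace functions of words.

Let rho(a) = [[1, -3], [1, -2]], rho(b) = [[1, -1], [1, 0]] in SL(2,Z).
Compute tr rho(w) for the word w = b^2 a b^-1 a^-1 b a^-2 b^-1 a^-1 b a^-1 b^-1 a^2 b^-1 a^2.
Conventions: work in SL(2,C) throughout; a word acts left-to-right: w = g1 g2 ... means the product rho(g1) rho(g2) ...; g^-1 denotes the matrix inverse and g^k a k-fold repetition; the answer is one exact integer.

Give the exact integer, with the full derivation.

rho(b) = [[1, -1], [1, 0]]
... * rho(b) = [[1, -1], [1, 0]]  ->  [[0, -1], [1, -1]]
... * rho(a) = [[1, -3], [1, -2]]  ->  [[-1, 2], [0, -1]]
... * rho(b^-1) = [[0, 1], [-1, 1]]  ->  [[-2, 1], [1, -1]]
... * rho(a^-1) = [[-2, 3], [-1, 1]]  ->  [[3, -5], [-1, 2]]
... * rho(b) = [[1, -1], [1, 0]]  ->  [[-2, -3], [1, 1]]
... * rho(a^-1) = [[-2, 3], [-1, 1]]  ->  [[7, -9], [-3, 4]]
... * rho(a^-1) = [[-2, 3], [-1, 1]]  ->  [[-5, 12], [2, -5]]
... * rho(b^-1) = [[0, 1], [-1, 1]]  ->  [[-12, 7], [5, -3]]
... * rho(a^-1) = [[-2, 3], [-1, 1]]  ->  [[17, -29], [-7, 12]]
... * rho(b) = [[1, -1], [1, 0]]  ->  [[-12, -17], [5, 7]]
... * rho(a^-1) = [[-2, 3], [-1, 1]]  ->  [[41, -53], [-17, 22]]
... * rho(b^-1) = [[0, 1], [-1, 1]]  ->  [[53, -12], [-22, 5]]
... * rho(a) = [[1, -3], [1, -2]]  ->  [[41, -135], [-17, 56]]
... * rho(a) = [[1, -3], [1, -2]]  ->  [[-94, 147], [39, -61]]
... * rho(b^-1) = [[0, 1], [-1, 1]]  ->  [[-147, 53], [61, -22]]
... * rho(a) = [[1, -3], [1, -2]]  ->  [[-94, 335], [39, -139]]
... * rho(a) = [[1, -3], [1, -2]]  ->  [[241, -388], [-100, 161]]
tr = 241 + 161 = 402

402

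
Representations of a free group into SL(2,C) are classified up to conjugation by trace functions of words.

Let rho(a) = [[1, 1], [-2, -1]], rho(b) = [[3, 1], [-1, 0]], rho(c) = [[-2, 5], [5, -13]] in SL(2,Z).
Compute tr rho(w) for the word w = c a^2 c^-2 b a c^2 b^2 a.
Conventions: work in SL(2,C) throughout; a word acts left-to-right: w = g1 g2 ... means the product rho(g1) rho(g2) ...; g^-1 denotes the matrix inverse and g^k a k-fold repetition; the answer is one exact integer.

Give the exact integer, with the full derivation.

rho(c) = [[-2, 5], [5, -13]]
... * rho(a) = [[1, 1], [-2, -1]]  ->  [[-12, -7], [31, 18]]
... * rho(a) = [[1, 1], [-2, -1]]  ->  [[2, -5], [-5, 13]]
... * rho(c^-1) = [[-13, -5], [-5, -2]]  ->  [[-1, 0], [0, -1]]
... * rho(c^-1) = [[-13, -5], [-5, -2]]  ->  [[13, 5], [5, 2]]
... * rho(b) = [[3, 1], [-1, 0]]  ->  [[34, 13], [13, 5]]
... * rho(a) = [[1, 1], [-2, -1]]  ->  [[8, 21], [3, 8]]
... * rho(c) = [[-2, 5], [5, -13]]  ->  [[89, -233], [34, -89]]
... * rho(c) = [[-2, 5], [5, -13]]  ->  [[-1343, 3474], [-513, 1327]]
... * rho(b) = [[3, 1], [-1, 0]]  ->  [[-7503, -1343], [-2866, -513]]
... * rho(b) = [[3, 1], [-1, 0]]  ->  [[-21166, -7503], [-8085, -2866]]
... * rho(a) = [[1, 1], [-2, -1]]  ->  [[-6160, -13663], [-2353, -5219]]
tr = -6160 + -5219 = -11379

-11379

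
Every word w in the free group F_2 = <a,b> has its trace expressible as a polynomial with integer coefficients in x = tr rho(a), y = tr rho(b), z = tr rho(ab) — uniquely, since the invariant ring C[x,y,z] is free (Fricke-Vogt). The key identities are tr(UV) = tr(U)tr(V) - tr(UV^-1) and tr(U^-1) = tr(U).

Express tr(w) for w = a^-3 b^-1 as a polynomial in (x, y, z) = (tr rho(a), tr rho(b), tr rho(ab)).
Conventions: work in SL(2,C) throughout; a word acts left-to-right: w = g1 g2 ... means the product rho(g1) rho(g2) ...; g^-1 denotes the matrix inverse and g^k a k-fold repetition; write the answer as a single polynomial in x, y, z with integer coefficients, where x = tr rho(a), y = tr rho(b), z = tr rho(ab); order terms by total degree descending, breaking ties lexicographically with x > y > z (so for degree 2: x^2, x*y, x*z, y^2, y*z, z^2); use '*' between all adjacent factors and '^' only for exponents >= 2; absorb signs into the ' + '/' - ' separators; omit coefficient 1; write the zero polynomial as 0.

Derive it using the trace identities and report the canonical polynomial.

x^2*z - x*y - z

trace(b^-1) = trace(b) = y
apply: trace(b^-1 a) = trace(a) trace(b) - trace(a b) = x*y - z
trace(a^-1 b^-1) = trace(b^-1) trace(a) - trace(b^-1 a) = z
use: trace(a^-1 b^-1 a^-1) = trace(a^-1 b^-1) trace(a) - trace(a^-1 b^-1 a) = x*z - y
trace(a^-3 b^-1) = trace(a^-1 b^-1 a^-1) trace(a) - trace(a^-1 b^-1) = x^2*z - x*y - z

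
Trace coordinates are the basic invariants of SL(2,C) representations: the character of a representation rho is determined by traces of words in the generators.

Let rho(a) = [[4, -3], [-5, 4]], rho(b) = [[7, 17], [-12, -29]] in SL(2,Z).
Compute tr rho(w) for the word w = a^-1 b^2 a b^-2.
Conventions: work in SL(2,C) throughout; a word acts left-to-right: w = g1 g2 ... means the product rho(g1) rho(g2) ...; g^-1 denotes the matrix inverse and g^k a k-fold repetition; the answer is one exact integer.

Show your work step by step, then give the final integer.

rho(a^-1) = [[4, 3], [5, 4]]
... * rho(b) = [[7, 17], [-12, -29]]  ->  [[-8, -19], [-13, -31]]
... * rho(b) = [[7, 17], [-12, -29]]  ->  [[172, 415], [281, 678]]
... * rho(a) = [[4, -3], [-5, 4]]  ->  [[-1387, 1144], [-2266, 1869]]
... * rho(b^-1) = [[-29, -17], [12, 7]]  ->  [[53951, 31587], [88142, 51605]]
... * rho(b^-1) = [[-29, -17], [12, 7]]  ->  [[-1185535, -696058], [-1936858, -1137179]]
tr = -1185535 + -1137179 = -2322714

-2322714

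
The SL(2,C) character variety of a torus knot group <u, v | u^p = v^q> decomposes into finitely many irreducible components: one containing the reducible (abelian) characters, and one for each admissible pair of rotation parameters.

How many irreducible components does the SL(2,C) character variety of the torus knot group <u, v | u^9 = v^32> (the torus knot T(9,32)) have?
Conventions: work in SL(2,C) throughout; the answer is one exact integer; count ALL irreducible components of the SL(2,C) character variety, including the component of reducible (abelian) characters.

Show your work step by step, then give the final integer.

Gamma = < u, v | u^9 = v^32 > (torus knot T(9,32)); the central element u^9 = v^32 acts as +I or -I in any irreducible SL(2,C) representation.
So on each irreducible component the traces are pinned: tr(u) = 2*cos(pi*alpha/9) with 1 <= alpha <= 8, tr(v) = 2*cos(pi*beta/32) with 1 <= beta <= 31.
u^9 = (-1)^alpha I and v^32 = (-1)^beta I must agree, so alpha and beta have equal parity.
Enumerate parity-matched pairs: 4*16 odd-odd plus 4*15 even-even gives 124.
That is 124 components of irreducible characters, and with the reducible (abelian) component the total is 125.

125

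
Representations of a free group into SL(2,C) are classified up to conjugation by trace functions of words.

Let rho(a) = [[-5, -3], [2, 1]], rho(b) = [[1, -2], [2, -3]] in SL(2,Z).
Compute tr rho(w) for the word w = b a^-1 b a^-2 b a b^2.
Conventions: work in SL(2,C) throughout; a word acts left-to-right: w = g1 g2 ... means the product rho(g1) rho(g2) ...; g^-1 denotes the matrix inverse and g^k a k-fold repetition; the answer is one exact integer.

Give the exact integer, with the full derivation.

147650

rho(b) = [[1, -2], [2, -3]]
... * rho(a^-1) = [[1, 3], [-2, -5]]  ->  [[5, 13], [8, 21]]
... * rho(b) = [[1, -2], [2, -3]]  ->  [[31, -49], [50, -79]]
... * rho(a^-1) = [[1, 3], [-2, -5]]  ->  [[129, 338], [208, 545]]
... * rho(a^-1) = [[1, 3], [-2, -5]]  ->  [[-547, -1303], [-882, -2101]]
... * rho(b) = [[1, -2], [2, -3]]  ->  [[-3153, 5003], [-5084, 8067]]
... * rho(a) = [[-5, -3], [2, 1]]  ->  [[25771, 14462], [41554, 23319]]
... * rho(b) = [[1, -2], [2, -3]]  ->  [[54695, -94928], [88192, -153065]]
... * rho(b) = [[1, -2], [2, -3]]  ->  [[-135161, 175394], [-217938, 282811]]
tr = -135161 + 282811 = 147650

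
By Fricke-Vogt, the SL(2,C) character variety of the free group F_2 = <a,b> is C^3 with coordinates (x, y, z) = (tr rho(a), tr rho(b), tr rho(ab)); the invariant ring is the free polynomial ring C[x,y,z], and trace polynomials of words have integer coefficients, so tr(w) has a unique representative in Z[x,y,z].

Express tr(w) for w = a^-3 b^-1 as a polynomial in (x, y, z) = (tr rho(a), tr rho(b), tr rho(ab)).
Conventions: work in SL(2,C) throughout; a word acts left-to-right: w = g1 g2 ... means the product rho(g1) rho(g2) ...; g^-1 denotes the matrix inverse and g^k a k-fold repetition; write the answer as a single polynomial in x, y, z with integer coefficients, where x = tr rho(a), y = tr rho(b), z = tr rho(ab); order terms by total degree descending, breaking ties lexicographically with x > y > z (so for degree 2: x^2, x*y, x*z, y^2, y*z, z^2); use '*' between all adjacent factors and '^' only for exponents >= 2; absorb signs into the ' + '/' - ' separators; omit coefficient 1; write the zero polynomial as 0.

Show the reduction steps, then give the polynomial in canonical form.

x^2*z - x*y - z

tr(a^-1) = tr(a) = x
tr(a^-1 b) = tr(b) * tr(a) - tr(b a) = x*y - z
tr(b^-1 a^-1) = tr(a^-1) * tr(b) - tr(a^-1 b) = z
tr(b^-1 a^-2) = tr(b^-1 a^-1) * tr(a) - tr(b^-1) = x*z - y
tr(a^-3 b^-1) = tr(b^-1 a^-2) * tr(a) - tr(b^-1 a^-1) = x^2*z - x*y - z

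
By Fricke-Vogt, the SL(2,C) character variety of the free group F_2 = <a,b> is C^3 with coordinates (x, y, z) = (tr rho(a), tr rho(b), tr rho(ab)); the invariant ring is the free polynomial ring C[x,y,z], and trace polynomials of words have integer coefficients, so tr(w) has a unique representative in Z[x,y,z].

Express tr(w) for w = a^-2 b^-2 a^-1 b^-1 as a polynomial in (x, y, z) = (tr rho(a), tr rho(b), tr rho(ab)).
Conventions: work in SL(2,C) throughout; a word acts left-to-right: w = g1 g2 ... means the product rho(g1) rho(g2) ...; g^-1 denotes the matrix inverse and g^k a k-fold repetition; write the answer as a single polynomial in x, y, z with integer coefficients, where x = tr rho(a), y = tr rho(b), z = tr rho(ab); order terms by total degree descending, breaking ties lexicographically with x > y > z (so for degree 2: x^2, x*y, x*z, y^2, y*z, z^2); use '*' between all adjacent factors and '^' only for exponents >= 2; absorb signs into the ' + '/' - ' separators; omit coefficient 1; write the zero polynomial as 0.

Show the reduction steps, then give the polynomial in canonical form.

and tr(a^-1) = tr(a) = x
tr(a^-1 b) = tr(b) * tr(a) - tr(b a) = x*y - z
tr(b^-1 a^-1) = tr(a^-1) * tr(b) - tr(a^-1 b) = z
next, tr(a^-1 b^-2) = tr(b^-1 a^-1) * tr(b) - tr(b^-1 a^-1 b) = y*z - x
and tr(b^-2) = tr(b^-1) * tr(b) - tr(1) = y^2 - 2
next, tr(a^-2 b^-2) = tr(a^-1 b^-2) * tr(a) - tr(a^-1 b^-2 a) = x*y*z - x^2 - y^2 + 2
tr(a^-2 b^-2 a^-1) = tr(a^-2 b^-2) * tr(a) - tr(a^-2 b^-2 a) = x^2*y*z - x^3 - x*y^2 - y*z + 3*x
next, tr(a b a) = tr(a) * tr(b a) - tr(b) = x*z - y
next, tr(a b a b) = tr(b a) * tr(b a) - tr(1)   [split at repeated b] = z^2 - 2
and tr(b a b^-1 a) = tr(a b a) * tr(b) - tr(a b a b) = x*y*z - y^2 - z^2 + 2
next, tr(b^-1 a^-1 b a) = tr(b a b^-1) * tr(a) - tr(b a b^-1 a) = -x*y*z + x^2 + y^2 + z^2 - 2
next, tr(a^-1 b a^-1 b^-1) = tr(b^-1 a^-1 b) * tr(a) - tr(b^-1 a^-1 b a) = x*y*z - y^2 - z^2 + 2
tr(a^-1 b a^-1) = tr(b a^-1) * tr(a) - tr(b) = x^2*y - x*z - y
next, tr(b^-2 a^-1 b a^-1) = tr(a^-1 b a^-1 b^-1) * tr(b) - tr(a^-1 b a^-1) = x*y^2*z - x^2*y - y^3 - y*z^2 + x*z + 3*y
tr(a^-2 b^-2 a^-1 b) = tr(b^-2 a^-1 b a^-1) * tr(a) - tr(b^-2 a^-1 b) = x^2*y^2*z - x^3*y - x*y^3 - x*y*z^2 + x^2*z + 3*x*y - z
tr(a^-2 b^-2 a^-1 b^-1) = tr(a^-2 b^-2 a^-1) * tr(b) - tr(a^-2 b^-2 a^-1 b) = x*y*z^2 - x^2*z - y^2*z + z

x*y*z^2 - x^2*z - y^2*z + z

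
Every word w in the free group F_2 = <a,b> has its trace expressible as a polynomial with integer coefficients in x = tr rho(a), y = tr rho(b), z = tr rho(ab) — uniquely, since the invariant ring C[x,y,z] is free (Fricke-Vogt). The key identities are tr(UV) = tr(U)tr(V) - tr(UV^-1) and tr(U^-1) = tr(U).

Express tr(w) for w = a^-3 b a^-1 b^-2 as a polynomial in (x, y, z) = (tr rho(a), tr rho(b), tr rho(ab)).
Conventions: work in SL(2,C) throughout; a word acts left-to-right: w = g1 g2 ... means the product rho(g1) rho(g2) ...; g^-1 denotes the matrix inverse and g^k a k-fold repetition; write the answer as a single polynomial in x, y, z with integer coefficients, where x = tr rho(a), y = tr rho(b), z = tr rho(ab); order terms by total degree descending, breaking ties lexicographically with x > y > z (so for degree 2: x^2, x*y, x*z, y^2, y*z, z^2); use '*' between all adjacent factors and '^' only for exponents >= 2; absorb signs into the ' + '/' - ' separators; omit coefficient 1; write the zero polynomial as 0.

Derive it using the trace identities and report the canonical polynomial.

x^3*y^2*z - x^4*y - x^2*y^3 - x^2*y*z^2 + x^3*z - x*y^2*z + 4*x^2*y + y^3 + y*z^2 - 2*x*z - 3*y

tr(b^-1) = tr(b) = y
tr(b^-1 a) = tr(a) * tr(b) - tr(a b) = x*y - z
use: tr(b^-1 a^-1) = tr(b^-1) * tr(a) - tr(b^-1 a) = z
use: tr(b^-1 a^-2) = tr(b^-1 a^-1) * tr(a) - tr(b^-1) = x*z - y
use: tr(b^-1 a^-3) = tr(b^-1 a^-2) * tr(a) - tr(b^-1 a^-1) = x^2*z - x*y - z
use: tr(a b a b) = tr(b a) * tr(b a) - tr(1) = z^2 - 2
apply: tr(b a b^-1 a) = tr(a b a) * tr(b) - tr(a b a b) = x*y*z - y^2 - z^2 + 2
tr(b a b^-1 a^-1) = tr(b a b^-1) * tr(a) - tr(b a b^-1 a) = -x*y*z + x^2 + y^2 + z^2 - 2
tr(a^-1 b a b^-1 a^-1) = tr(b a b^-1 a^-1) * tr(a) - tr(b a b^-1) = -x^2*y*z + x^3 + x*y^2 + x*z^2 - 3*x
tr(a^-3 b a b^-1) = tr(a^-1 b a b^-1 a^-1) * tr(a) - tr(a^-1 b a b^-1) = -x^3*y*z + x^4 + x^2*y^2 + x^2*z^2 + x*y*z - 4*x^2 - y^2 - z^2 + 2
tr(a^-2 b) = tr(b a^-1) * tr(a) - tr(b) = x^2*y - x*z - y
tr(b^-2 a^-3 b a) = tr(a^-3 b a b^-1) * tr(b) - tr(a^-3 b a) = -x^3*y^2*z + x^4*y + x^2*y^3 + x^2*y*z^2 + x*y^2*z - 5*x^2*y - y^3 - y*z^2 + x*z + 3*y
tr(a^-3 b a^-1 b^-2) = tr(b^-2 a^-3 b) * tr(a) - tr(b^-2 a^-3 b a) = x^3*y^2*z - x^4*y - x^2*y^3 - x^2*y*z^2 + x^3*z - x*y^2*z + 4*x^2*y + y^3 + y*z^2 - 2*x*z - 3*y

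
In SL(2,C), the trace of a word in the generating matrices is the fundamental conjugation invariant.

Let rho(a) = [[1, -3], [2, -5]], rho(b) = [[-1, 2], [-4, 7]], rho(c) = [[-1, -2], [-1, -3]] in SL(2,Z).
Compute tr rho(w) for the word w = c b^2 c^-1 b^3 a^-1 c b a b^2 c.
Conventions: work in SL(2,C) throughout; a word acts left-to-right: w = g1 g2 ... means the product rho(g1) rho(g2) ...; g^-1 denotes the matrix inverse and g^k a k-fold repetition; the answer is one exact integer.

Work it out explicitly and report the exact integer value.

27733565

rho(c) = [[-1, -2], [-1, -3]]
... * rho(b) = [[-1, 2], [-4, 7]]  ->  [[9, -16], [13, -23]]
... * rho(b) = [[-1, 2], [-4, 7]]  ->  [[55, -94], [79, -135]]
... * rho(c^-1) = [[-3, 2], [1, -1]]  ->  [[-259, 204], [-372, 293]]
... * rho(b) = [[-1, 2], [-4, 7]]  ->  [[-557, 910], [-800, 1307]]
... * rho(b) = [[-1, 2], [-4, 7]]  ->  [[-3083, 5256], [-4428, 7549]]
... * rho(b) = [[-1, 2], [-4, 7]]  ->  [[-17941, 30626], [-25768, 43987]]
... * rho(a^-1) = [[-5, 3], [-2, 1]]  ->  [[28453, -23197], [40866, -33317]]
... * rho(c) = [[-1, -2], [-1, -3]]  ->  [[-5256, 12685], [-7549, 18219]]
... * rho(b) = [[-1, 2], [-4, 7]]  ->  [[-45484, 78283], [-65327, 112435]]
... * rho(a) = [[1, -3], [2, -5]]  ->  [[111082, -254963], [159543, -366194]]
... * rho(b) = [[-1, 2], [-4, 7]]  ->  [[908770, -1562577], [1305233, -2244272]]
... * rho(b) = [[-1, 2], [-4, 7]]  ->  [[5341538, -9120499], [7671855, -13099438]]
... * rho(c) = [[-1, -2], [-1, -3]]  ->  [[3778961, 16678421], [5427583, 23954604]]
tr = 3778961 + 23954604 = 27733565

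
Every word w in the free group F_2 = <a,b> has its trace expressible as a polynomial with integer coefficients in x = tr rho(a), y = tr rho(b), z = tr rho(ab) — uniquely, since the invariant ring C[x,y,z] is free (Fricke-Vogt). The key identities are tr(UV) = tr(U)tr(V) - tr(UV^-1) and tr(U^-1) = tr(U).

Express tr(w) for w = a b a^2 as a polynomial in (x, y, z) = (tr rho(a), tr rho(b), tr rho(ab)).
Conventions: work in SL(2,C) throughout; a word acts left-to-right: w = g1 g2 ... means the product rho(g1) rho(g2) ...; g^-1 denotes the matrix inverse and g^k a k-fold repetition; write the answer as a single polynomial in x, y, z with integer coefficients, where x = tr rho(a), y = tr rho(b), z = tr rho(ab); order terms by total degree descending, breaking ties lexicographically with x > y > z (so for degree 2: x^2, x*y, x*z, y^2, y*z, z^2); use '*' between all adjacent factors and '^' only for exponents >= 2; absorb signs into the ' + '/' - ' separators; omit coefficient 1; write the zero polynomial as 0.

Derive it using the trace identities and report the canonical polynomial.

tr(a b a) = tr(a) * tr(b a) - tr(b)  (reduce the a square) = x*z - y
tr(a b a^2) = tr(a) * tr(a b a) - tr(a b)  (reduce the a square) = x^2*z - x*y - z

x^2*z - x*y - z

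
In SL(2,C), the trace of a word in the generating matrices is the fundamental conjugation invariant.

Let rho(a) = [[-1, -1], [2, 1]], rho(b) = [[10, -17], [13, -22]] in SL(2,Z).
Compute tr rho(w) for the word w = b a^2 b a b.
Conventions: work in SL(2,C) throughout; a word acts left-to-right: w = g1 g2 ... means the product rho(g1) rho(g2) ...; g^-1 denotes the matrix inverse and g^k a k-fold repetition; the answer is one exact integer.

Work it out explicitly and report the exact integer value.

11297

rho(b) = [[10, -17], [13, -22]]
... * rho(a) = [[-1, -1], [2, 1]]  ->  [[-44, -27], [-57, -35]]
... * rho(a) = [[-1, -1], [2, 1]]  ->  [[-10, 17], [-13, 22]]
... * rho(b) = [[10, -17], [13, -22]]  ->  [[121, -204], [156, -263]]
... * rho(a) = [[-1, -1], [2, 1]]  ->  [[-529, -325], [-682, -419]]
... * rho(b) = [[10, -17], [13, -22]]  ->  [[-9515, 16143], [-12267, 20812]]
tr = -9515 + 20812 = 11297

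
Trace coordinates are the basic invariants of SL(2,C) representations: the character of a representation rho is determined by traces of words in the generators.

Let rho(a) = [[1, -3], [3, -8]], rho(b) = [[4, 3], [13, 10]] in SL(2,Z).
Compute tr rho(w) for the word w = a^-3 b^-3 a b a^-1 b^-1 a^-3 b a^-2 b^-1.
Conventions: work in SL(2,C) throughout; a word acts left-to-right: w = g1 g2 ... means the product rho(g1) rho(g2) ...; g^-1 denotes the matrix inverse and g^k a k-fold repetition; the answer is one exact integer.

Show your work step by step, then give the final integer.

-372078531584746

rho(a^-1) = [[-8, 3], [-3, 1]]
... * rho(a^-1) = [[-8, 3], [-3, 1]]  ->  [[55, -21], [21, -8]]
... * rho(a^-1) = [[-8, 3], [-3, 1]]  ->  [[-377, 144], [-144, 55]]
... * rho(b^-1) = [[10, -3], [-13, 4]]  ->  [[-5642, 1707], [-2155, 652]]
... * rho(b^-1) = [[10, -3], [-13, 4]]  ->  [[-78611, 23754], [-30026, 9073]]
... * rho(b^-1) = [[10, -3], [-13, 4]]  ->  [[-1094912, 330849], [-418209, 126370]]
... * rho(a) = [[1, -3], [3, -8]]  ->  [[-102365, 637944], [-39099, 243667]]
... * rho(b) = [[4, 3], [13, 10]]  ->  [[7883812, 6072345], [3011275, 2319373]]
... * rho(a^-1) = [[-8, 3], [-3, 1]]  ->  [[-81287531, 29723781], [-31048319, 11353198]]
... * rho(b^-1) = [[10, -3], [-13, 4]]  ->  [[-1199284463, 362757717], [-458074764, 138557749]]
... * rho(a^-1) = [[-8, 3], [-3, 1]]  ->  [[8506002553, -3235095672], [3248924865, -1235666543]]
... * rho(a^-1) = [[-8, 3], [-3, 1]]  ->  [[-58342733408, 22282911987], [-22284399291, 8511108052]]
... * rho(a^-1) = [[-8, 3], [-3, 1]]  ->  [[399893131303, -152745288237], [152741870172, -58342089821]]
... * rho(b) = [[4, 3], [13, 10]]  ->  [[-386116221869, -327773488461], [-147479686985, -125195287694]]
... * rho(a^-1) = [[-8, 3], [-3, 1]]  ->  [[4072250240335, -1486122154068], [1555423358962, -567634348649]]
... * rho(a^-1) = [[-8, 3], [-3, 1]]  ->  [[-28119635460476, 10730628566937], [-10740483825749, 4098635728237]]
... * rho(b^-1) = [[10, -3], [-13, 4]]  ->  [[-420694525974941, 127281420649176], [-160687102724571, 48615994390195]]
tr = -420694525974941 + 48615994390195 = -372078531584746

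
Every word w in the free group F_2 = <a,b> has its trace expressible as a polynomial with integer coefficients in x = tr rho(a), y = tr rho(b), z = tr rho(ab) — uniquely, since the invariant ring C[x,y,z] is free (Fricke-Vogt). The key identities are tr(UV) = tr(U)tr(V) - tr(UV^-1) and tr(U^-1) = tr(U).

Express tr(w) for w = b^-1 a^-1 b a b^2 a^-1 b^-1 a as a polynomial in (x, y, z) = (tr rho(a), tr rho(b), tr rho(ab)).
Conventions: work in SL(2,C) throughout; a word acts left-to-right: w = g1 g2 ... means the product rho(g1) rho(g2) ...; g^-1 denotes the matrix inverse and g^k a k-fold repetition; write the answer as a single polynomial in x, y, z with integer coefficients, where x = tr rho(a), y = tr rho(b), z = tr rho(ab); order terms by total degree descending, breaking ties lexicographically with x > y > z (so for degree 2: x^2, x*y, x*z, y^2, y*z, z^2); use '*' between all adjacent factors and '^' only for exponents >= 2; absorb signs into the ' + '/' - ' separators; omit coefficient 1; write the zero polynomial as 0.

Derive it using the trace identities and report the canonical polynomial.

tr(b a b) = tr(b) * tr(a b) - tr(a) = y*z - x
tr(b a b a) = tr(b a) * tr(b a) - tr(1) = z^2 - 2
tr(a^-1 b a b) = tr(b a b) * tr(a) - tr(b a b a) = x*y*z - x^2 - z^2 + 2
tr(b^2) = tr(b) * tr(b) - tr(1) = y^2 - 2
tr(a^2 b^2) = tr(a) * tr(b^2 a) - tr(b^2) = x*y*z - x^2 - y^2 + 2
tr(a^2 b) = tr(a) * tr(b a) - tr(b) = x*z - y
tr(a b^3 a) = tr(b) * tr(a^2 b^2) - tr(a^2 b) = x*y^2*z - x^2*y - y^3 - x*z + 3*y
tr(b a b^2 a) = tr(b) * tr(a b a b) - tr(a b a) = y*z^2 - x*z - y
tr(b a b^2) = tr(b) * tr(a b^2) - tr(a b) = y^2*z - x*y - z
tr(b a^2 b a b) = tr(a) * tr(b a b^2 a) - tr(b a b^2) = x*y*z^2 - x^2*z - y^2*z + z
tr(b a^2 b a) = tr(a) * tr(b a b a) - tr(b a b) = x*z^2 - y*z - x
tr(a b a b^3 a) = tr(b) * tr(b a^2 b a b) - tr(b a^2 b a) = x*y^2*z^2 - x^2*y*z - y^3*z - x*z^2 + 2*y*z + x
tr(a b a b a b) = tr(a b a b) * tr(a b) - tr(b a) = z^3 - 3*z
tr(a b a b a b^2) = tr(b) * tr(a b a b a b) - tr(a b a b a) = y*z^3 - x*z^2 - 2*y*z + x
tr(a b a b^3 a b) = tr(b) * tr(a b a b a b^2) - tr(a b a b a b) = y^2*z^3 - x*y*z^2 - 2*y^2*z - z^3 + x*y + 3*z
tr(b a b^3 a b^-1 a) = tr(a b a b^3 a) * tr(b) - tr(a b a b^3 a b) = x*y^3*z^2 - x^2*y^2*z - y^4*z - y^2*z^3 + 4*y^2*z + z^3 - 3*z
tr(b a b^-1 a^-1 b a b^2) = tr(b a b^3 a b^-1) * tr(a) - tr(b a b^3 a b^-1 a) = -x*y^3*z^2 + 2*x^2*y^2*z + y^4*z + y^2*z^3 - x^3*y - x*y^3 - x^2*z - 4*y^2*z - z^3 + 3*x*y + 3*z
tr(a b^2 a b a) = tr(a) * tr(b^2 a b a) - tr(b^2 a b) = x*y*z^2 - x^2*z - y^2*z + z
tr(b a b^2 a b) = tr(b) * tr(a b^2 a b) - tr(a b^2 a) = y^2*z^2 - 2*x*y*z + x^2 - 2
tr(a b a b^2 a b a) = tr(a) * tr(b a b^2 a b a) - tr(b a b^2 a b) = x*y*z^3 - x^2*z^2 - y^2*z^2 + 2
tr(a b a b a b a b) = tr(a b) * tr(a b a b a b) - tr(a^-1 b^-1 a^-1 b^-1) = z^4 - 4*z^2 + 2
tr(a b a b a b a) = tr(a) * tr(b a b a b a) - tr(b a b a b) = x*z^3 - y*z^2 - 2*x*z + y
tr(a b a b^2 a b a b) = tr(b) * tr(a b a b a b a b) - tr(a b a b a b a) = y*z^4 - x*z^3 - 3*y*z^2 + 2*x*z + y
tr(b a b^2 a b a b^-1 a) = tr(a b a b^2 a b a) * tr(b) - tr(a b a b^2 a b a b) = x*y^2*z^3 - x^2*y*z^2 - y^3*z^2 - y*z^4 + x*z^3 + 3*y*z^2 - 2*x*z + y
tr(b a b^-1 a^-1 b a b^2 a) = tr(b a b^2 a b a b^-1) * tr(a) - tr(b a b^2 a b a b^-1 a) = -x*y^2*z^3 + 2*x^2*y*z^2 + y^3*z^2 + y*z^4 - x^3*z - x*y^2*z - x*z^3 - 3*y*z^2 + 3*x*z - y
tr(a b^-1 a^-1 b a b^2 a^-1 b) = tr(b a b^-1 a^-1 b a b^2) * tr(a) - tr(b a b^-1 a^-1 b a b^2 a) = -x^2*y^3*z^2 + 2*x^3*y^2*z + x*y^4*z + 2*x*y^2*z^3 - x^4*y - x^2*y^3 - 2*x^2*y*z^2 - y^3*z^2 - y*z^4 - 3*x*y^2*z + 3*x^2*y + 3*y*z^2 + y
tr(b^-1 a^-1 b a b^2 a^-1 b^-1 a) = tr(a b^-1 a^-1 b a b^2 a^-1) * tr(b) - tr(a b^-1 a^-1 b a b^2 a^-1 b) = x^2*y^3*z^2 - 2*x^3*y^2*z - x*y^4*z - 2*x*y^2*z^3 + x^4*y + x^2*y^3 + 2*x^2*y*z^2 + y^3*z^2 + y*z^4 + 4*x*y^2*z - 4*x^2*y - 4*y*z^2 + y

x^2*y^3*z^2 - 2*x^3*y^2*z - x*y^4*z - 2*x*y^2*z^3 + x^4*y + x^2*y^3 + 2*x^2*y*z^2 + y^3*z^2 + y*z^4 + 4*x*y^2*z - 4*x^2*y - 4*y*z^2 + y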